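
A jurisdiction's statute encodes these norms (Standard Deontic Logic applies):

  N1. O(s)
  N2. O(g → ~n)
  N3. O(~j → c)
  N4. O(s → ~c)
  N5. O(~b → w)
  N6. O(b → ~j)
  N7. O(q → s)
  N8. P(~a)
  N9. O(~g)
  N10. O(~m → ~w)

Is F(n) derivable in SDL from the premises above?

Premise 2 is O(g → ~n), but O(g) is not derivable from the premises, so it does not yield O(~n).
No other premise forces O(~n). An ideal world satisfying every premise can still have n true, so F(n) is not derivable.

No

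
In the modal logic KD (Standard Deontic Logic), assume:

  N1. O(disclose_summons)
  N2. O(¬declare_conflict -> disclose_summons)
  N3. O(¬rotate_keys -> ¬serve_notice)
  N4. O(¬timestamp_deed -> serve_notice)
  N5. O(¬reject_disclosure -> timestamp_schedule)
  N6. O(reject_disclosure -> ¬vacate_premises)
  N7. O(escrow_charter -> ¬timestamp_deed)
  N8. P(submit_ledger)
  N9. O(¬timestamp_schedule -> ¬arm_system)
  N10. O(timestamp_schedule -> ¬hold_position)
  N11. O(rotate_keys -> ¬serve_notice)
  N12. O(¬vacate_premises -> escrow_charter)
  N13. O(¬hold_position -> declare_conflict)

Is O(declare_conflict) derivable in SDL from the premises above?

By case analysis on rotate_keys: premise 11 gives O(rotate_keys -> ¬serve_notice) and premise 3 gives O(¬rotate_keys -> ¬serve_notice), so O(¬serve_notice) either way.
Premise 4 is O(¬timestamp_deed -> serve_notice); contrapositively O(¬serve_notice -> timestamp_deed). Since O(¬serve_notice) holds, K gives O(timestamp_deed).
Premise 7 is O(escrow_charter -> ¬timestamp_deed); contrapositively O(timestamp_deed -> ¬escrow_charter). Since O(timestamp_deed) holds, K gives O(¬escrow_charter).
Premise 12 is O(¬vacate_premises -> escrow_charter); contrapositively O(¬escrow_charter -> vacate_premises). Since O(¬escrow_charter) holds, K gives O(vacate_premises).
Premise 6, O(reject_disclosure -> ¬vacate_premises), contraposes to O(vacate_premises -> ¬reject_disclosure); with O(vacate_premises) we get O(¬reject_disclosure).
Applying K to premise 5 (O(¬reject_disclosure -> timestamp_schedule)) and O(¬reject_disclosure) yields O(timestamp_schedule).
From O(timestamp_schedule) and premise 10, O(timestamp_schedule -> ¬hold_position), we obtain O(¬hold_position).
From O(¬hold_position) and premise 13, O(¬hold_position -> declare_conflict), we obtain O(declare_conflict).
Premises 1, 2, 8, 9 do not contribute to this derivation.
So O(declare_conflict) follows.

Yes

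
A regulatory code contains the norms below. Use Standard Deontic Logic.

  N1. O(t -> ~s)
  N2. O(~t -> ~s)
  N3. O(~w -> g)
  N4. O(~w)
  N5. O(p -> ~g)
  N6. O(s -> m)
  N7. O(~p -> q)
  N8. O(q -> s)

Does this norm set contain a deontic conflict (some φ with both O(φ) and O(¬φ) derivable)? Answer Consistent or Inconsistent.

Inconsistent

Premises 2 and 1 cover both cases: O(~t -> ~s) and O(t -> ~s). Since ~t ∨ t is a tautology, O(~s) follows.
Premise 8, O(q -> s), contraposes to O(~s -> ~q); with O(~s) we get O(~q).
Premise 7 is O(~p -> q); contrapositively O(~q -> p). Since O(~q) holds, K gives O(p).
From O(p) and premise 5, O(p -> ~g), we obtain O(~g).
Premise 3, O(~w -> g), contraposes to O(~g -> w); with O(~g) we get O(w).
Yet premise 4 states O(~w).
We now have both O(w) and O(~w) — w is simultaneously obligatory and forbidden, violating the D-axiom.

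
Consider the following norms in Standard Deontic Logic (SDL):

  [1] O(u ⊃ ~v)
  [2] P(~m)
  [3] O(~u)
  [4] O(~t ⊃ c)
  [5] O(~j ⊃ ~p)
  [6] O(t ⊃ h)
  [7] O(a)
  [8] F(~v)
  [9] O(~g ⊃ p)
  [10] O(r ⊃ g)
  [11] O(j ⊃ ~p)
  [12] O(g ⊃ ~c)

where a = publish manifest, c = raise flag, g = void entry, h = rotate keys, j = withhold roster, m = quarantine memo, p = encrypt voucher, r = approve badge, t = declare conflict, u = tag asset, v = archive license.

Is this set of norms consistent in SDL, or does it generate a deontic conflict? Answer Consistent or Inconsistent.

Consistent

Premise 1 is O(u ⊃ ~v), but O(u) is not derivable from the premises, so it does not yield O(~v).
So O(~v) is not derivable, and the apparent clash with O(v) does not arise.
A world satisfying every obligation exists (e.g. a=true, c=false, g=true, h=true, j=false, m=false, p=false, r=false, t=true, u=false, v=true); no atom is both obligatory and forbidden, so the set is consistent.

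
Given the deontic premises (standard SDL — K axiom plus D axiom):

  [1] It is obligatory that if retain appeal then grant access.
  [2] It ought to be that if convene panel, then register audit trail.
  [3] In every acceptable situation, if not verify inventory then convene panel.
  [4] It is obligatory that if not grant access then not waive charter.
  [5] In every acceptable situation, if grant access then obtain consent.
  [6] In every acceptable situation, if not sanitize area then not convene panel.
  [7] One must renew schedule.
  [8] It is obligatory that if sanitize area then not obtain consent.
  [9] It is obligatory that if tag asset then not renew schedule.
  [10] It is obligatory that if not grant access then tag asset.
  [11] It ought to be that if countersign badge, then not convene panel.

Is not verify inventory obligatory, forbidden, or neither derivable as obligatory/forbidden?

Premise 7 states O(renew_schedule) outright.
The contrapositive of premise 9 (O(tag_asset → ¬renew_schedule)) is O(renew_schedule → ¬tag_asset), and O(renew_schedule) is already established, so O(¬tag_asset).
Premise 10, O(¬grant_access → tag_asset), contraposes to O(¬tag_asset → grant_access); with O(¬tag_asset) we get O(grant_access).
Premise 5 is O(grant_access → obtain_consent); since O(grant_access), deontic closure gives O(obtain_consent).
The contrapositive of premise 8 (O(sanitize_area → ¬obtain_consent)) is O(obtain_consent → ¬sanitize_area), and O(obtain_consent) is already established, so O(¬sanitize_area).
With premise 6, O(¬sanitize_area → ¬convene_panel), the K-axiom yields O(¬convene_panel).
Premise 3, O(¬verify_inventory → convene_panel), contraposes to O(¬convene_panel → verify_inventory); with O(¬convene_panel) we get O(verify_inventory).
Premises 1, 2, 4, 11 do not contribute to this derivation.
Thus O(verify_inventory), which is F(¬verify_inventory): ¬verify_inventory is forbidden.

Forbidden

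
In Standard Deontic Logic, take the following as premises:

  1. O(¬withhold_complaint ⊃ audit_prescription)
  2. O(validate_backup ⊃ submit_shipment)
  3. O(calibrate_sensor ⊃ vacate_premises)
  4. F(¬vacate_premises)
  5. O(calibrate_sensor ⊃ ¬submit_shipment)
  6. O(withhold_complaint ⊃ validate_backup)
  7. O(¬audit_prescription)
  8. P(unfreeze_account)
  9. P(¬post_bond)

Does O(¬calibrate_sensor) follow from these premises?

Premise 7 gives O(¬audit_prescription).
Premise 1 is O(¬withhold_complaint ⊃ audit_prescription); contrapositively O(¬audit_prescription ⊃ withhold_complaint). Since O(¬audit_prescription) holds, K gives O(withhold_complaint).
Applying K to premise 6 (O(withhold_complaint ⊃ validate_backup)) and O(withhold_complaint) yields O(validate_backup).
Premise 2 is O(validate_backup ⊃ submit_shipment); since O(validate_backup), deontic closure gives O(submit_shipment).
Premise 5, O(calibrate_sensor ⊃ ¬submit_shipment), contraposes to O(submit_shipment ⊃ ¬calibrate_sensor); with O(submit_shipment) we get O(¬calibrate_sensor).
Premises 3, 4, 8, 9 do not contribute to this derivation.
So O(¬calibrate_sensor) follows.

Yes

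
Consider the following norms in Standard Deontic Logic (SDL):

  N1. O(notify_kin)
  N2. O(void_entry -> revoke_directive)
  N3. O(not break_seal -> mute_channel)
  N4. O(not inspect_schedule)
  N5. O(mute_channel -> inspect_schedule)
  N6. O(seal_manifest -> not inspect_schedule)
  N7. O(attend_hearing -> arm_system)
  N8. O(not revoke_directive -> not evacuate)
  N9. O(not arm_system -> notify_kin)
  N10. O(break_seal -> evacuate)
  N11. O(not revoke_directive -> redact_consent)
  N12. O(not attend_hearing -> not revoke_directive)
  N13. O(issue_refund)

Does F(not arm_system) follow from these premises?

Yes

Premise 4 gives O(not inspect_schedule).
The contrapositive of premise 5 (O(mute_channel -> inspect_schedule)) is O(not inspect_schedule -> not mute_channel), and O(not inspect_schedule) is already established, so O(not mute_channel).
Premise 3 is O(not break_seal -> mute_channel); contrapositively O(not mute_channel -> break_seal). Since O(not mute_channel) holds, K gives O(break_seal).
From O(break_seal) and premise 10, O(break_seal -> evacuate), we obtain O(evacuate).
The contrapositive of premise 8 (O(not revoke_directive -> not evacuate)) is O(evacuate -> revoke_directive), and O(evacuate) is already established, so O(revoke_directive).
Premise 12 is O(not attend_hearing -> not revoke_directive); contrapositively O(revoke_directive -> attend_hearing). Since O(revoke_directive) holds, K gives O(attend_hearing).
Premise 7 is O(attend_hearing -> arm_system); since O(attend_hearing), deontic closure gives O(arm_system).
Premises 1, 2, 6, 9, 11, 13 do not contribute to this derivation.
So O(arm_system) holds, i.e. F(not arm_system). The claim follows.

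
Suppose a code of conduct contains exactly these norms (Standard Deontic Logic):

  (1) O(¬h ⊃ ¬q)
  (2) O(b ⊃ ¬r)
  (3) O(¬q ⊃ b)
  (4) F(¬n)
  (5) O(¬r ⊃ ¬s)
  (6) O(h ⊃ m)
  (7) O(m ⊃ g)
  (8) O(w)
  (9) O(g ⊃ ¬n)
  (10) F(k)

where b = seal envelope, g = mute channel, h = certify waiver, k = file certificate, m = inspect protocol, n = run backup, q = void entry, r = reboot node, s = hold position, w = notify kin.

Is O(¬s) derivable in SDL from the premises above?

Premise 4 is F(¬n), i.e. O(n).
Premise 9, O(g ⊃ ¬n), contraposes to O(n ⊃ ¬g); with O(n) we get O(¬g).
The contrapositive of premise 7 (O(m ⊃ g)) is O(¬g ⊃ ¬m), and O(¬g) is already established, so O(¬m).
The contrapositive of premise 6 (O(h ⊃ m)) is O(¬m ⊃ ¬h), and O(¬m) is already established, so O(¬h).
From O(¬h) and premise 1, O(¬h ⊃ ¬q), we obtain O(¬q).
With premise 3, O(¬q ⊃ b), the K-axiom yields O(b).
Premise 2 is O(b ⊃ ¬r); since O(b), deontic closure gives O(¬r).
With premise 5, O(¬r ⊃ ¬s), the K-axiom yields O(¬s).
Premises 8, 10 do not contribute to this derivation.
So O(¬s) follows.

Yes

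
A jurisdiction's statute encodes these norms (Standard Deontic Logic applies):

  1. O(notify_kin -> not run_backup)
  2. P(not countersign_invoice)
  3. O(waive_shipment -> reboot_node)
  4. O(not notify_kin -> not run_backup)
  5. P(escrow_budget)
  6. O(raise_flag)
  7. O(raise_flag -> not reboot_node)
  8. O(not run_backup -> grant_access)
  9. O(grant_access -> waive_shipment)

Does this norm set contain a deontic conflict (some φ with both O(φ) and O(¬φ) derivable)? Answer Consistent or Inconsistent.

Inconsistent

Premises 4 and 1 are O(not notify_kin -> not run_backup) and O(notify_kin -> not run_backup); every ideal world satisfies not notify_kin or notify_kin, so in either case not run_backup holds — hence O(not run_backup).
Applying K to premise 8 (O(not run_backup -> grant_access)) and O(not run_backup) yields O(grant_access).
Premise 9 is O(grant_access -> waive_shipment); since O(grant_access), deontic closure gives O(waive_shipment).
Premise 3 is O(waive_shipment -> reboot_node); since O(waive_shipment), deontic closure gives O(reboot_node).
The contrapositive of premise 7 (O(raise_flag -> not reboot_node)) is O(reboot_node -> not raise_flag), and O(reboot_node) is already established, so O(not raise_flag).
However, premise 6 gives O(raise_flag).
We now have both O(not raise_flag) and O(raise_flag) — raise_flag is simultaneously obligatory and forbidden, violating the D-axiom.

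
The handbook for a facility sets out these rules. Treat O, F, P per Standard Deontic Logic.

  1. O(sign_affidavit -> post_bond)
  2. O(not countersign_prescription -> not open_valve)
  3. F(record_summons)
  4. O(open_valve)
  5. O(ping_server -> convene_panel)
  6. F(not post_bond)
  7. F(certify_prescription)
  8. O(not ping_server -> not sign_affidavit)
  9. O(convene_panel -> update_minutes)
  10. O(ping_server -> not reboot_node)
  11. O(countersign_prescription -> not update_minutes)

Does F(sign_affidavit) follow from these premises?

Yes

Premise 4 states O(open_valve) outright.
The contrapositive of premise 2 (O(not countersign_prescription -> not open_valve)) is O(open_valve -> countersign_prescription), and O(open_valve) is already established, so O(countersign_prescription).
From O(countersign_prescription) and premise 11, O(countersign_prescription -> not update_minutes), we obtain O(not update_minutes).
Premise 9, O(convene_panel -> update_minutes), contraposes to O(not update_minutes -> not convene_panel); with O(not update_minutes) we get O(not convene_panel).
The contrapositive of premise 5 (O(ping_server -> convene_panel)) is O(not convene_panel -> not ping_server), and O(not convene_panel) is already established, so O(not ping_server).
Applying K to premise 8 (O(not ping_server -> not sign_affidavit)) and O(not ping_server) yields O(not sign_affidavit).
Premises 1, 3, 6, 7, 10 do not contribute to this derivation.
So O(not sign_affidavit) holds, i.e. F(sign_affidavit). The claim follows.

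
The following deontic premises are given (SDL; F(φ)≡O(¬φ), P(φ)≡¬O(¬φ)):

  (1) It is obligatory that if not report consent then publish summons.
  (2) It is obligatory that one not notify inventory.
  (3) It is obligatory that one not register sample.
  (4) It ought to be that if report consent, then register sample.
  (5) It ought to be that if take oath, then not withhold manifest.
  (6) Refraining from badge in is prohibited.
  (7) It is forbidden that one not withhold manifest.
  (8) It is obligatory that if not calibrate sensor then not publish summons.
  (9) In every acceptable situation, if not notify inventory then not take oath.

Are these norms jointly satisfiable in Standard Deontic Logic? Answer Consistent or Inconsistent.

Consistent

Premise 5 is O(take_oath → ¬withhold_manifest), but O(take_oath) is not derivable from the premises, so it does not yield O(¬withhold_manifest).
So O(¬withhold_manifest) is not derivable, and the apparent clash with O(withhold_manifest) does not arise.
A world satisfying every obligation exists (e.g. badge_in=true, calibrate_sensor=true, notify_inventory=false, publish_summons=true, register_sample=false, report_consent=false, take_oath=false, withhold_manifest=true); no atom is both obligatory and forbidden, so the set is consistent.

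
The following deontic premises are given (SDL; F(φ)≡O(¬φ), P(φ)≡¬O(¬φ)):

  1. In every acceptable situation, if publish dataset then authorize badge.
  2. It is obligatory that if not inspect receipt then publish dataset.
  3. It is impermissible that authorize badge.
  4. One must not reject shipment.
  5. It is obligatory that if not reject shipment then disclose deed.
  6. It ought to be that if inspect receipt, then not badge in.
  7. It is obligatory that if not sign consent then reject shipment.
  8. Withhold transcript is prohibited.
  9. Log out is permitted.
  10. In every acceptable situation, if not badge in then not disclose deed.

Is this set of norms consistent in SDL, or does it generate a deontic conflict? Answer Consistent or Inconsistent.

Premise 3, F(authorize_badge), is equivalent to O(¬authorize_badge).
The contrapositive of premise 1 (O(publish_dataset → authorize_badge)) is O(¬authorize_badge → ¬publish_dataset), and O(¬authorize_badge) is already established, so O(¬publish_dataset).
The contrapositive of premise 2 (O(¬inspect_receipt → publish_dataset)) is O(¬publish_dataset → inspect_receipt), and O(¬publish_dataset) is already established, so O(inspect_receipt).
Premise 6 is O(inspect_receipt → ¬badge_in); since O(inspect_receipt), deontic closure gives O(¬badge_in).
Premise 10 is O(¬badge_in → ¬disclose_deed); since O(¬badge_in), deontic closure gives O(¬disclose_deed).
Premise 5 is O(¬reject_shipment → disclose_deed); contrapositively O(¬disclose_deed → reject_shipment). Since O(¬disclose_deed) holds, K gives O(reject_shipment).
However, F(reject_shipment) at premise 4 amounts to O(¬reject_shipment).
We now have both O(reject_shipment) and O(¬reject_shipment) — reject_shipment is simultaneously obligatory and forbidden, violating the D-axiom.

Inconsistent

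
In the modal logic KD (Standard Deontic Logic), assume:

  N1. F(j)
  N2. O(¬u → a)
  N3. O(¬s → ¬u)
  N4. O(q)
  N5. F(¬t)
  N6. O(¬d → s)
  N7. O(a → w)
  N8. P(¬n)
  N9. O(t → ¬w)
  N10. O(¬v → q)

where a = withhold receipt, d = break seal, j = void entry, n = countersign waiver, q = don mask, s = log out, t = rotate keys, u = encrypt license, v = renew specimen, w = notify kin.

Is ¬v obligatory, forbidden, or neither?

Premise 10 is O(¬v → q); even if O(q) held, inferring O(¬v) would be affirming the consequent — invalid.
No premise or chain of K-axiom applications forces O(¬v), and none forces O(v). So ¬v is neither obligatory nor forbidden under these norms.

Neither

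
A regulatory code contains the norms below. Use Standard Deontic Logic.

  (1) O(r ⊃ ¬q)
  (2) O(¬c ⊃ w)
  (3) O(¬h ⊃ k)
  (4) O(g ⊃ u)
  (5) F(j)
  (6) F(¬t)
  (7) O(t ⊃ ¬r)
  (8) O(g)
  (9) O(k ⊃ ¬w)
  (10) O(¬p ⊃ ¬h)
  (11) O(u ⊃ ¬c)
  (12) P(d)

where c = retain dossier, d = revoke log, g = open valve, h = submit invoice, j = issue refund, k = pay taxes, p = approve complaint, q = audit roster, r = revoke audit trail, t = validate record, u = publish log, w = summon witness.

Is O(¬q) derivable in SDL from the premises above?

Premise 1 is O(r ⊃ ¬q), but O(r) is not derivable from the premises, so it does not yield O(¬q).
No other premise forces O(¬q). An ideal world satisfying every premise can still have ¬q false, so O(¬q) is not derivable.

No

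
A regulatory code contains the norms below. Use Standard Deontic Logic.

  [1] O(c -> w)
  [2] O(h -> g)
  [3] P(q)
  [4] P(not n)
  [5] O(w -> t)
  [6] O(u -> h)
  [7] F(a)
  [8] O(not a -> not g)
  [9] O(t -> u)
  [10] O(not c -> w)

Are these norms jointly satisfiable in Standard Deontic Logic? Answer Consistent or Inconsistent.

Inconsistent

Premises 10 and 1 cover both cases: O(not c -> w) and O(c -> w). Since not c ∨ c is a tautology, O(w) follows.
Premise 5 is O(w -> t); since O(w), deontic closure gives O(t).
Applying K to premise 9 (O(t -> u)) and O(t) yields O(u).
Applying K to premise 6 (O(u -> h)) and O(u) yields O(h).
With premise 2, O(h -> g), the K-axiom yields O(g).
Premise 8, O(not a -> not g), contraposes to O(g -> a); with O(g) we get O(a).
But premise 7, F(a), means O(not a).
We now have both O(a) and O(not a) — a is simultaneously obligatory and forbidden, violating the D-axiom.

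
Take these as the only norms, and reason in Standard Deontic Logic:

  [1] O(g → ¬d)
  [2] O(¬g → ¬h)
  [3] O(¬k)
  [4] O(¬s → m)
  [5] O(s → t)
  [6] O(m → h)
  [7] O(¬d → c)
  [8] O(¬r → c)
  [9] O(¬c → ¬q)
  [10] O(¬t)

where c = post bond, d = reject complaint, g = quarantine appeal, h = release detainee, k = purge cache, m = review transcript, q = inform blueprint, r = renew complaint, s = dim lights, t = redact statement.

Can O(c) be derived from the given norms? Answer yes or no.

From premise 10 we have O(¬t).
The contrapositive of premise 5 (O(s → t)) is O(¬t → ¬s), and O(¬t) is already established, so O(¬s).
With premise 4, O(¬s → m), the K-axiom yields O(m).
Applying K to premise 6 (O(m → h)) and O(m) yields O(h).
The contrapositive of premise 2 (O(¬g → ¬h)) is O(h → g), and O(h) is already established, so O(g).
Applying K to premise 1 (O(g → ¬d)) and O(g) yields O(¬d).
With premise 7, O(¬d → c), the K-axiom yields O(c).
Premises 3, 8, 9 do not contribute to this derivation.
So O(c) follows.

Yes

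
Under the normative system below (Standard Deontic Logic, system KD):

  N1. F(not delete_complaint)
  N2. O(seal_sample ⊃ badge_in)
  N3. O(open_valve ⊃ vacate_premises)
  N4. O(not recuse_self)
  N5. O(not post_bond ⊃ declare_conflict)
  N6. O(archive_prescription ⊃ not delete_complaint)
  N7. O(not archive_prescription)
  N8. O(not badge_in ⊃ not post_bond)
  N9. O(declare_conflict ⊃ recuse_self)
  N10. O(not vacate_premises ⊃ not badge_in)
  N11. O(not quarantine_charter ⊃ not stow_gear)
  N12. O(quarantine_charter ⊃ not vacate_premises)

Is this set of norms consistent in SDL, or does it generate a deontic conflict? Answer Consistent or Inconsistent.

Premise 6 is O(archive_prescription ⊃ not delete_complaint), but O(archive_prescription) is not derivable from the premises, so it does not yield O(not delete_complaint).
So O(not delete_complaint) is not derivable, and the apparent clash with O(delete_complaint) does not arise.
A world satisfying every obligation exists (e.g. archive_prescription=false, badge_in=true, declare_conflict=false, delete_complaint=true, open_valve=false, post_bond=true, quarantine_charter=false, recuse_self=false, seal_sample=false, stow_gear=false, vacate_premises=true); no atom is both obligatory and forbidden, so the set is consistent.

Consistent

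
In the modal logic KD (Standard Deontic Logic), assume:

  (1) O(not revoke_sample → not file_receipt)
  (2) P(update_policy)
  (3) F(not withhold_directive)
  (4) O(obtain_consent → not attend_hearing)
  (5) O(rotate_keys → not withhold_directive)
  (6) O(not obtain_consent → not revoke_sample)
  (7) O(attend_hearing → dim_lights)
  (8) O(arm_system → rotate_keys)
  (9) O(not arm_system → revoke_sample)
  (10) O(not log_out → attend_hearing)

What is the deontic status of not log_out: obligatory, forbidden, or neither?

F(not withhold_directive) at premise 3 means O(withhold_directive).
Premise 5 is O(rotate_keys → not withhold_directive); contrapositively O(withhold_directive → not rotate_keys). Since O(withhold_directive) holds, K gives O(not rotate_keys).
Premise 8 is O(arm_system → rotate_keys); contrapositively O(not rotate_keys → not arm_system). Since O(not rotate_keys) holds, K gives O(not arm_system).
Applying K to premise 9 (O(not arm_system → revoke_sample)) and O(not arm_system) yields O(revoke_sample).
Premise 6 is O(not obtain_consent → not revoke_sample); contrapositively O(revoke_sample → obtain_consent). Since O(revoke_sample) holds, K gives O(obtain_consent).
Applying K to premise 4 (O(obtain_consent → not attend_hearing)) and O(obtain_consent) yields O(not attend_hearing).
Premise 10, O(not log_out → attend_hearing), contraposes to O(not attend_hearing → log_out); with O(not attend_hearing) we get O(log_out).
Premises 1, 2, 7 do not contribute to this derivation.
Thus O(log_out), which is F(not log_out): not log_out is forbidden.

Forbidden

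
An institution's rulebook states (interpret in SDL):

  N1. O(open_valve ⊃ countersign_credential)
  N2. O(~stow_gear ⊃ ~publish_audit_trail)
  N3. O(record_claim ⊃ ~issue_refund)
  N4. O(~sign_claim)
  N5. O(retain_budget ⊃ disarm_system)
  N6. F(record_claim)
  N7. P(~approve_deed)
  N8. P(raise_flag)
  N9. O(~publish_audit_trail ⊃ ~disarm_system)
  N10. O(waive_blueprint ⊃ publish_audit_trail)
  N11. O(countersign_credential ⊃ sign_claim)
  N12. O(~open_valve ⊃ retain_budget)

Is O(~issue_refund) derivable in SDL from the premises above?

No

Premise 3 is O(record_claim ⊃ ~issue_refund), but O(record_claim) is not derivable from the premises, so it does not yield O(~issue_refund).
No other premise forces O(~issue_refund). An ideal world satisfying every premise can still have ~issue_refund false, so O(~issue_refund) is not derivable.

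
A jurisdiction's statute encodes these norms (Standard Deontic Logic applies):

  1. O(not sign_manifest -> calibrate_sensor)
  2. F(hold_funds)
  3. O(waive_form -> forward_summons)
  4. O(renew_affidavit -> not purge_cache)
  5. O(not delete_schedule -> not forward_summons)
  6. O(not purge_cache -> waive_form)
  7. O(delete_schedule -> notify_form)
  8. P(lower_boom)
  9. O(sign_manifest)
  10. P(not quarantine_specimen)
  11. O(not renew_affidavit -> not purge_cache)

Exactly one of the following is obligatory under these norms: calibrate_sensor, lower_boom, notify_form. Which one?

Premises 4 and 11 are O(renew_affidavit -> not purge_cache) and O(not renew_affidavit -> not purge_cache); every ideal world satisfies renew_affidavit or not renew_affidavit, so in either case not purge_cache holds — hence O(not purge_cache).
Premise 6 is O(not purge_cache -> waive_form); since O(not purge_cache), deontic closure gives O(waive_form).
Premise 3 is O(waive_form -> forward_summons); since O(waive_form), deontic closure gives O(forward_summons).
Premise 5, O(not delete_schedule -> not forward_summons), contraposes to O(forward_summons -> delete_schedule); with O(forward_summons) we get O(delete_schedule).
Applying K to premise 7 (O(delete_schedule -> notify_form)) and O(delete_schedule) yields O(notify_form).
So O(notify_form) holds — notify_form is obligatory. None of the other listed options is made obligatory by any chain of premises.

notify_form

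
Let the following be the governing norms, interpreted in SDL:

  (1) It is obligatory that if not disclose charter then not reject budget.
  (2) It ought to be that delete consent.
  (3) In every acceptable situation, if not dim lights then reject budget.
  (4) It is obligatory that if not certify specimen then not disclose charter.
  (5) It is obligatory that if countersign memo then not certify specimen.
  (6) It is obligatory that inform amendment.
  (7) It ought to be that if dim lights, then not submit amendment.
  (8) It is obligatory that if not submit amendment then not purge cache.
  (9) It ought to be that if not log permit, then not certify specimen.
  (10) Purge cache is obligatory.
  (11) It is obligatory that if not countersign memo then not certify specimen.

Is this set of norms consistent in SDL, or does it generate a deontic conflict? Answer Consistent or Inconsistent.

Inconsistent

Premises 11 and 5 are O(¬countersign_memo → ¬certify_specimen) and O(countersign_memo → ¬certify_specimen); every ideal world satisfies ¬countersign_memo or countersign_memo, so in either case ¬certify_specimen holds — hence O(¬certify_specimen).
Premise 4 is O(¬certify_specimen → ¬disclose_charter); since O(¬certify_specimen), deontic closure gives O(¬disclose_charter).
Premise 1 is O(¬disclose_charter → ¬reject_budget); since O(¬disclose_charter), deontic closure gives O(¬reject_budget).
Premise 3 is O(¬dim_lights → reject_budget); contrapositively O(¬reject_budget → dim_lights). Since O(¬reject_budget) holds, K gives O(dim_lights).
Applying K to premise 7 (O(dim_lights → ¬submit_amendment)) and O(dim_lights) yields O(¬submit_amendment).
With premise 8, O(¬submit_amendment → ¬purge_cache), the K-axiom yields O(¬purge_cache).
But premise 10 directly asserts O(purge_cache).
We now have both O(¬purge_cache) and O(purge_cache) — purge_cache is simultaneously obligatory and forbidden, violating the D-axiom.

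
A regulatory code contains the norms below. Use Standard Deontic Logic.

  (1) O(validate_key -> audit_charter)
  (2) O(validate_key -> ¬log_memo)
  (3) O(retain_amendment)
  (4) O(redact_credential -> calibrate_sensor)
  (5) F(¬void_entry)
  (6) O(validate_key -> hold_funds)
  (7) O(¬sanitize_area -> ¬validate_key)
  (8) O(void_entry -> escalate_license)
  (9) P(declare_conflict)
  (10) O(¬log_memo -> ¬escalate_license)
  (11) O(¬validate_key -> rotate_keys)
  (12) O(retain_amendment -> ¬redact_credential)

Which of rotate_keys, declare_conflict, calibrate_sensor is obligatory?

Premise 5 is F(¬void_entry), i.e. O(void_entry).
From O(void_entry) and premise 8, O(void_entry -> escalate_license), we obtain O(escalate_license).
Premise 10 is O(¬log_memo -> ¬escalate_license); contrapositively O(escalate_license -> log_memo). Since O(escalate_license) holds, K gives O(log_memo).
Premise 2, O(validate_key -> ¬log_memo), contraposes to O(log_memo -> ¬validate_key); with O(log_memo) we get O(¬validate_key).
Premise 11 is O(¬validate_key -> rotate_keys); since O(¬validate_key), deontic closure gives O(rotate_keys).
So O(rotate_keys) holds — rotate_keys is obligatory. None of the other listed options is made obligatory by any chain of premises.

rotate_keys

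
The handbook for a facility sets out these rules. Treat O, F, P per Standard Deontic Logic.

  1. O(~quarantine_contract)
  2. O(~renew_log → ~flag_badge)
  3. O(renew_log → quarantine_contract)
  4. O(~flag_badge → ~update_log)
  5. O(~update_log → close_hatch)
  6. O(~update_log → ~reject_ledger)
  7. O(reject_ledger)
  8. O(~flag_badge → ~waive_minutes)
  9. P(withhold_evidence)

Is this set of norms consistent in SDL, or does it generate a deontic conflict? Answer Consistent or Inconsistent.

Inconsistent

From premise 7 we have O(reject_ledger).
Premise 6, O(~update_log → ~reject_ledger), contraposes to O(reject_ledger → update_log); with O(reject_ledger) we get O(update_log).
Premise 4, O(~flag_badge → ~update_log), contraposes to O(update_log → flag_badge); with O(update_log) we get O(flag_badge).
Premise 2, O(~renew_log → ~flag_badge), contraposes to O(flag_badge → renew_log); with O(flag_badge) we get O(renew_log).
From O(renew_log) and premise 3, O(renew_log → quarantine_contract), we obtain O(quarantine_contract).
Yet premise 1 states O(~quarantine_contract).
We now have both O(quarantine_contract) and O(~quarantine_contract) — quarantine_contract is simultaneously obligatory and forbidden, violating the D-axiom.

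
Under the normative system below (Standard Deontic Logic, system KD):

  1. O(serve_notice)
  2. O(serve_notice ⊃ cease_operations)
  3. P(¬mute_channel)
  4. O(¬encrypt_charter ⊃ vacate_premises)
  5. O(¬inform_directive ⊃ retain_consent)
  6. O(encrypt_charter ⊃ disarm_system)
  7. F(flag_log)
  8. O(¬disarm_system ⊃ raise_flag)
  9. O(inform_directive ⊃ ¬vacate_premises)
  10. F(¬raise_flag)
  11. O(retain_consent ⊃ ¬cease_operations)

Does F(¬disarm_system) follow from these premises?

Yes

Premise 1 states O(serve_notice) outright.
From O(serve_notice) and premise 2, O(serve_notice ⊃ cease_operations), we obtain O(cease_operations).
The contrapositive of premise 11 (O(retain_consent ⊃ ¬cease_operations)) is O(cease_operations ⊃ ¬retain_consent), and O(cease_operations) is already established, so O(¬retain_consent).
Premise 5, O(¬inform_directive ⊃ retain_consent), contraposes to O(¬retain_consent ⊃ inform_directive); with O(¬retain_consent) we get O(inform_directive).
From O(inform_directive) and premise 9, O(inform_directive ⊃ ¬vacate_premises), we obtain O(¬vacate_premises).
Premise 4 is O(¬encrypt_charter ⊃ vacate_premises); contrapositively O(¬vacate_premises ⊃ encrypt_charter). Since O(¬vacate_premises) holds, K gives O(encrypt_charter).
From O(encrypt_charter) and premise 6, O(encrypt_charter ⊃ disarm_system), we obtain O(disarm_system).
Premises 3, 7, 8, 10 do not contribute to this derivation.
So O(disarm_system) holds, i.e. F(¬disarm_system). The claim follows.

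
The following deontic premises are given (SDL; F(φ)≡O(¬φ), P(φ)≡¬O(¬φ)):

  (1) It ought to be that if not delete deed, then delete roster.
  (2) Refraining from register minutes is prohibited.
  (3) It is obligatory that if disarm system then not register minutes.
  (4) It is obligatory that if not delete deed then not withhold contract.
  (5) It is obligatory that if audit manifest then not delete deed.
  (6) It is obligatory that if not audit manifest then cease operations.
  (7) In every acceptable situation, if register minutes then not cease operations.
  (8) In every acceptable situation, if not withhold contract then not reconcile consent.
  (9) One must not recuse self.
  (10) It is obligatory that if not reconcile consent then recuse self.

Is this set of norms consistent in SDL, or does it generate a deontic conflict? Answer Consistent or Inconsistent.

Inconsistent

Premise 9 is F(recuse_self), i.e. O(¬recuse_self).
Premise 10 is O(¬reconcile_consent → recuse_self); contrapositively O(¬recuse_self → reconcile_consent). Since O(¬recuse_self) holds, K gives O(reconcile_consent).
The contrapositive of premise 8 (O(¬withhold_contract → ¬reconcile_consent)) is O(reconcile_consent → withhold_contract), and O(reconcile_consent) is already established, so O(withhold_contract).
Premise 4 is O(¬delete_deed → ¬withhold_contract); contrapositively O(withhold_contract → delete_deed). Since O(withhold_contract) holds, K gives O(delete_deed).
The contrapositive of premise 5 (O(audit_manifest → ¬delete_deed)) is O(delete_deed → ¬audit_manifest), and O(delete_deed) is already established, so O(¬audit_manifest).
Applying K to premise 6 (O(¬audit_manifest → cease_operations)) and O(¬audit_manifest) yields O(cease_operations).
Premise 7 is O(register_minutes → ¬cease_operations); contrapositively O(cease_operations → ¬register_minutes). Since O(cease_operations) holds, K gives O(¬register_minutes).
Yet premise 2 is F(¬register_minutes), i.e. O(register_minutes).
We now have both O(¬register_minutes) and O(register_minutes) — register_minutes is simultaneously obligatory and forbidden, violating the D-axiom.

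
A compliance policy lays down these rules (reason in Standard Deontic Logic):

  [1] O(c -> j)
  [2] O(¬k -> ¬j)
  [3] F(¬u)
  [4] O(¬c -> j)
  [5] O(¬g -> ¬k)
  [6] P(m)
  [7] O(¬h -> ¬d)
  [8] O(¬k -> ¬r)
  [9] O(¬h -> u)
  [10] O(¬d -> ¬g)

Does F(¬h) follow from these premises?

Premises 4 and 1 are O(¬c -> j) and O(c -> j); every ideal world satisfies ¬c or c, so in either case j holds — hence O(j).
The contrapositive of premise 2 (O(¬k -> ¬j)) is O(j -> k), and O(j) is already established, so O(k).
The contrapositive of premise 5 (O(¬g -> ¬k)) is O(k -> g), and O(k) is already established, so O(g).
Premise 10, O(¬d -> ¬g), contraposes to O(g -> d); with O(g) we get O(d).
The contrapositive of premise 7 (O(¬h -> ¬d)) is O(d -> h), and O(d) is already established, so O(h).
Premises 3, 6, 8, 9 do not contribute to this derivation.
So O(h) holds, i.e. F(¬h). The claim follows.

Yes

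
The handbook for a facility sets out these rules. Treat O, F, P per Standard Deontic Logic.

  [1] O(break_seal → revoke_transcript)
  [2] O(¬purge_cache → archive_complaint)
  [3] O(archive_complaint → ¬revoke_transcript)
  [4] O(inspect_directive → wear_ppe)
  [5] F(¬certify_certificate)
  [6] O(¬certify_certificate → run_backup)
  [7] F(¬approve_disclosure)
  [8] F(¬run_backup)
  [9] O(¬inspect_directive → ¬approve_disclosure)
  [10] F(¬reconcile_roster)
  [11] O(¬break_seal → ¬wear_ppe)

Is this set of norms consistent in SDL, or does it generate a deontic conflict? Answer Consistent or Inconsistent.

Premise 6 is O(¬certify_certificate → run_backup); even if O(run_backup) held, inferring O(¬certify_certificate) would be affirming the consequent — invalid.
So O(¬certify_certificate) is not derivable, and the apparent clash with O(certify_certificate) does not arise.
A world satisfying every obligation exists (e.g. approve_disclosure=true, archive_complaint=false, break_seal=true, certify_certificate=true, inspect_directive=true, purge_cache=true, reconcile_roster=true, revoke_transcript=true, run_backup=true, wear_ppe=true); no atom is both obligatory and forbidden, so the set is consistent.

Consistent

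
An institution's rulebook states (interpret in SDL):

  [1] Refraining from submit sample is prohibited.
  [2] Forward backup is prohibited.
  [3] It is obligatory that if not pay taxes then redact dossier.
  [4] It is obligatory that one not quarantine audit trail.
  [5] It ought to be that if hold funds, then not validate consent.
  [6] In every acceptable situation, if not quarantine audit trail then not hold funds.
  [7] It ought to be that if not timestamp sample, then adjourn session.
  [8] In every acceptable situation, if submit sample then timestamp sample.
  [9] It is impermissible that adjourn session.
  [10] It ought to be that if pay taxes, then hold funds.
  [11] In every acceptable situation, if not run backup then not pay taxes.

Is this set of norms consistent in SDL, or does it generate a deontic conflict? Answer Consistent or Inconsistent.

Consistent

Premise 7 is O(¬timestamp_sample → adjourn_session), but O(¬timestamp_sample) is not derivable from the premises, so it does not yield O(adjourn_session).
So O(adjourn_session) is not derivable, and the apparent clash with O(¬adjourn_session) does not arise.
A world satisfying every obligation exists (e.g. adjourn_session=false, forward_backup=false, hold_funds=false, pay_taxes=false, quarantine_audit_trail=false, redact_dossier=true, run_backup=false, submit_sample=true, timestamp_sample=true, validate_consent=false); no atom is both obligatory and forbidden, so the set is consistent.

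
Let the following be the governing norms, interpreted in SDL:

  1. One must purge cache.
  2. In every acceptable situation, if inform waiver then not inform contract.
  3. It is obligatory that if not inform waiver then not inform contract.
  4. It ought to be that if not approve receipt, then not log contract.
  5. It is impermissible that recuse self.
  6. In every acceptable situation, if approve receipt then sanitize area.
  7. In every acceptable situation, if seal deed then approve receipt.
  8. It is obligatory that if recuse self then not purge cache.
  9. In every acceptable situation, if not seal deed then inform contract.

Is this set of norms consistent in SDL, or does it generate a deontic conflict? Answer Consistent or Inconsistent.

Consistent

Premise 8 is O(recuse_self → ¬purge_cache), but O(recuse_self) is not derivable from the premises, so it does not yield O(¬purge_cache).
So O(¬purge_cache) is not derivable, and the apparent clash with O(purge_cache) does not arise.
A world satisfying every obligation exists (e.g. approve_receipt=true, inform_contract=false, inform_waiver=false, log_contract=false, purge_cache=true, recuse_self=false, sanitize_area=true, seal_deed=true); no atom is both obligatory and forbidden, so the set is consistent.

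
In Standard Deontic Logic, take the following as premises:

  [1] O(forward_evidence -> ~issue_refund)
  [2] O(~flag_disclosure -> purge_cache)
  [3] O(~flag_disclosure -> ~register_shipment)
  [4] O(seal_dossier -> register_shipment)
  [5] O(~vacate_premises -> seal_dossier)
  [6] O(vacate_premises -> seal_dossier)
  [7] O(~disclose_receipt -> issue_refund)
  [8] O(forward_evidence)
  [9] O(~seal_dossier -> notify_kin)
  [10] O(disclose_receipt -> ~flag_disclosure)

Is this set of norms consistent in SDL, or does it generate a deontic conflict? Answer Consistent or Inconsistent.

Premises 6 and 5 are O(vacate_premises -> seal_dossier) and O(~vacate_premises -> seal_dossier); every ideal world satisfies vacate_premises or ~vacate_premises, so in either case seal_dossier holds — hence O(seal_dossier).
Premise 4 is O(seal_dossier -> register_shipment); since O(seal_dossier), deontic closure gives O(register_shipment).
The contrapositive of premise 3 (O(~flag_disclosure -> ~register_shipment)) is O(register_shipment -> flag_disclosure), and O(register_shipment) is already established, so O(flag_disclosure).
Premise 10 is O(disclose_receipt -> ~flag_disclosure); contrapositively O(flag_disclosure -> ~disclose_receipt). Since O(flag_disclosure) holds, K gives O(~disclose_receipt).
Premise 7 is O(~disclose_receipt -> issue_refund); since O(~disclose_receipt), deontic closure gives O(issue_refund).
Premise 1 is O(forward_evidence -> ~issue_refund); contrapositively O(issue_refund -> ~forward_evidence). Since O(issue_refund) holds, K gives O(~forward_evidence).
Yet premise 8 states O(forward_evidence).
We now have both O(~forward_evidence) and O(forward_evidence) — forward_evidence is simultaneously obligatory and forbidden, violating the D-axiom.

Inconsistent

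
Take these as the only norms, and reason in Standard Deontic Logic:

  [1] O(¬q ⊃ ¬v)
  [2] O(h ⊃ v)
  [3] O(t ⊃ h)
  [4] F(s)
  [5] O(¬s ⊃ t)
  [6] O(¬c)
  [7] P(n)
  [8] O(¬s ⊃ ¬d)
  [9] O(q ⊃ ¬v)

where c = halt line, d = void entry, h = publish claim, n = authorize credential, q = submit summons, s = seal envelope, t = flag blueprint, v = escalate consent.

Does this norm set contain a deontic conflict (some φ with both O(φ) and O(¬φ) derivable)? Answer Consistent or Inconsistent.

Inconsistent

Premises 9 and 1 are O(q ⊃ ¬v) and O(¬q ⊃ ¬v); every ideal world satisfies q or ¬q, so in either case ¬v holds — hence O(¬v).
The contrapositive of premise 2 (O(h ⊃ v)) is O(¬v ⊃ ¬h), and O(¬v) is already established, so O(¬h).
Premise 3 is O(t ⊃ h); contrapositively O(¬h ⊃ ¬t). Since O(¬h) holds, K gives O(¬t).
Premise 5 is O(¬s ⊃ t); contrapositively O(¬t ⊃ s). Since O(¬t) holds, K gives O(s).
But premise 4, F(s), means O(¬s).
We now have both O(s) and O(¬s) — s is simultaneously obligatory and forbidden, violating the D-axiom.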